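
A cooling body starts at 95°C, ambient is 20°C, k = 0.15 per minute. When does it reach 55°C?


From T(t) = T_a + (T₀ - T_a)e^(-kt), set T(t) = 55:
(55 - 20) / (95 - 20) = e^(-0.15t), so t = -ln(0.467)/0.15 ≈ 5.1 minutes.


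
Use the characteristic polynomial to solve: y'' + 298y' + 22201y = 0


Characteristic equation: r² + 298r + 22201 = 0, i.e. (r + 149)² = 0.
Repeated root r = -149; include an x factor for the second linearly independent solution.
General solution: y = (C₁ + C₂x)e^(-149x).


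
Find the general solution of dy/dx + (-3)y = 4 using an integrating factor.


P(x) = -3 ⇒ μ = e^(-3x).
(μ y)' = 4e^(-3x) ⇒ μ y = -(4/3)e^(-3x) + C.
Divide by μ: y = -4/3 + Ce^(3x).


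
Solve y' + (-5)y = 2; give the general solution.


P(x) = -5 ⇒ μ = e^(-5x).
(μ y)' = 2e^(-5x) ⇒ μ y = -(2/5)e^(-5x) + C.
Divide by μ: y = -2/5 + Ce^(5x).


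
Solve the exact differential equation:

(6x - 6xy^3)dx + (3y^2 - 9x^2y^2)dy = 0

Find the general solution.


Check exactness: ∂M/∂y = -18xy^2 and ∂N/∂x = -18xy^2; equal, so the equation is exact.
Integrate M with respect to x (treating y as constant): ∫M dx = 3x^2 - 3x^2y^3 + h(y).
Differentiate w.r.t. y and set equal to N: the x-dependent terms already match, leaving h'(y) = 3y^2. Integrate: h(y) = y^3.
So F(x,y) = y^3 + 3x^2 - 3x^2y^3.
General solution: y^3 + 3x^2 - 3x^2y^3 = C.


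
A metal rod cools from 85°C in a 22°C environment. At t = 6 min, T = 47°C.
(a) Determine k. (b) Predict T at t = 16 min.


Newton's law: T(t) = T_a + (T₀ - T_a)e^(-kt).
(a) Use T(6) = 47: (47 - 22)/(85 - 22) = e^(-k·6), so k = -ln(0.397)/6 ≈ 0.1540.
(b) Apply k to t = 16: T(16) = 22 + (63)e^(-2.465) ≈ 27.4°C.


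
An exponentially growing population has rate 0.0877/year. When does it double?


Exponential growth: P(t) = P₀ e^(0.0877t). Set P(t)/P₀ = 2: e^(0.0877t) = 2.
Solve: t = ln(2)/0.0877 ≈ 7.90 years.


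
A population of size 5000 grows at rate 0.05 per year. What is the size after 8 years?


The ODE dP/dt = 0.05P has solution P(t) = P(0)e^(0.05t).
Substitute P(0) = 5000 and t = 8: P(8) = 5000 e^(0.40) ≈ 7459.


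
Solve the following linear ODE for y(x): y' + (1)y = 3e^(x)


P(x) = 1 ⇒ μ = e^(x).
(μ y)' = 3e^(2x) ⇒ μ y = (3/2)e^(2x) + C.
Divide by μ: y = (3/2)e^(x) + Ce^(-x).


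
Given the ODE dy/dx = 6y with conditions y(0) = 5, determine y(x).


General solution of y' = 6y is y = Ce^(6x).
Apply y(0) = 5: C = 5.
Particular solution: y = 5e^(6x).


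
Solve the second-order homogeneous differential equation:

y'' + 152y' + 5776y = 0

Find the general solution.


Characteristic equation: r² + 152r + 5776 = 0, i.e. (r + 76)² = 0.
Repeated root r = -76; include an x factor for the second linearly independent solution.
General solution: y = (C₁ + C₂x)e^(-76x).


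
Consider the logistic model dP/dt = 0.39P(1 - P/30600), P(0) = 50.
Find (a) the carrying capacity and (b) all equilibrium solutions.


Logistic ODE dP/dt = 0.39P(1 - P/30600) has equilibria where dP/dt = 0, i.e. P = 0 or P = 30600.
The coefficient (1 - P/K) = 0 when P = K, identifying K = 30600 as the carrying capacity.
(a) K = 30600; (b) equilibria P = 0 and P = 30600.


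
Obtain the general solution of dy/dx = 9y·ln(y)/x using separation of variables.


Separate: dy/[y ln(y)] = 9 dx/x.
Substitute u = ln(y): du/u = 9 dx/x.
Integrate: ln|ln(y)| = 9ln|x| + C₀, hence ln(y) = C·x^9.


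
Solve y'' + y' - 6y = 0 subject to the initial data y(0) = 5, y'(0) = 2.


Characteristic roots of r² + r - 6 = 0 are -3, 2.
General solution y = c₁ e^(-3x) + c₂ e^(2x).
Apply y(0) = 5: c₁ + c₂ = 5. Apply y'(0) = 2: -3 c₁ + 2 c₂ = 2.
Solve: c₁ = 8/5, c₂ = 17/5.
Particular solution: y = (8/5)e^(-3x) + (17/5)e^(2x).


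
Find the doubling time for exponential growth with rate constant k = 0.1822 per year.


Exponential growth: P(t) = P₀ e^(0.1822t). Set P(t)/P₀ = 2: e^(0.1822t) = 2.
Solve: t = ln(2)/0.1822 ≈ 3.80 years.


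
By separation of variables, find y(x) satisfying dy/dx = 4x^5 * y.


Separate variables: dy/y = 4x^5 dx.
Integrate: ln|y| = (2/3)x^6 + C₀.
Exponentiate: y = Ce^((2/3)x^6).


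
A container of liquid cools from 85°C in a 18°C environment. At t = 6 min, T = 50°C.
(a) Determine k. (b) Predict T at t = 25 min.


Newton's law: T(t) = T_a + (T₀ - T_a)e^(-kt).
(a) Use T(6) = 50: (50 - 18)/(85 - 18) = e^(-k·6), so k = -ln(0.478)/6 ≈ 0.1232.
(b) Apply k to t = 25: T(25) = 18 + (67)e^(-3.079) ≈ 21.1°C.


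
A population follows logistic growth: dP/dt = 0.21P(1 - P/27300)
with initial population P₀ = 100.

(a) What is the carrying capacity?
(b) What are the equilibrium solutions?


Logistic ODE dP/dt = 0.21P(1 - P/27300) has equilibria where dP/dt = 0, i.e. P = 0 or P = 27300.
The coefficient (1 - P/K) = 0 when P = K, identifying K = 27300 as the carrying capacity.
(a) K = 27300; (b) equilibria P = 0 and P = 27300.


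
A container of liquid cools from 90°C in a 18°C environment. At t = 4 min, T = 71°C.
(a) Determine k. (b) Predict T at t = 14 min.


Newton's law: T(t) = T_a + (T₀ - T_a)e^(-kt).
(a) Use T(4) = 71: (71 - 18)/(90 - 18) = e^(-k·4), so k = -ln(0.736)/4 ≈ 0.0766.
(b) Apply k to t = 14: T(14) = 18 + (72)e^(-1.072) ≈ 42.6°C.


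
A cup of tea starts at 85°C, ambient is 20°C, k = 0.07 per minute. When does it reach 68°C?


From T(t) = T_a + (T₀ - T_a)e^(-kt), set T(t) = 68:
(68 - 20) / (85 - 20) = e^(-0.07t), so t = -ln(0.738)/0.07 ≈ 4.3 minutes.


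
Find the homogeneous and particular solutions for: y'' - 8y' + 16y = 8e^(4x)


Characteristic polynomial (r - 4)² = 0; repeated root r = 4.
y_h = (C₁ + C₂x)e^(4x). Forcing matches the repeated root (resonance), so try y_p = Ax² e^(4x).
Substitute and solve for A: 2A = 8, so A = 4.
General solution: y = (C₁ + C₂x + 4x²)e^(4x).


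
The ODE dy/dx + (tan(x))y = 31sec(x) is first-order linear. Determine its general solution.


P(x) = tan(x) ⇒ μ = e^(∫tan(x)dx) = sec(x).
(sec(x) y)' = 31sec²(x) ⇒ sec(x) y = 31tan(x) + C.
Multiply by cos(x): y = 31sin(x) + C·cos(x).


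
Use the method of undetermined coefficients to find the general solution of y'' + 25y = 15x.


Homogeneous: r² + 25 = 0 ⇒ r = ±5i, y_h = C₁cos(5x) + C₂sin(5x).
Polynomial forcing; try y_p = Ax + B. Then y_p'' + 25 y_p = 25(Ax + B) = 15x, so B = 0 and A = 3/5.
General solution: y = C₁cos(5x) + C₂sin(5x) + (3/5)x.


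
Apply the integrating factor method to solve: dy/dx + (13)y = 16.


P(x) = 13, Q(x) = 16; integrating factor μ = e^(13x).
(μ y)' = 16e^(13x) ⇒ μ y = (16/13)e^(13x) + C.
Divide by μ: y = 16/13 + Ce^(-13x).


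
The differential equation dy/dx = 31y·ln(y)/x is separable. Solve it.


Separate: dy/[y ln(y)] = 31 dx/x.
Substitute u = ln(y): du/u = 31 dx/x.
Integrate: ln|ln(y)| = 31ln|x| + C₀, hence ln(y) = C·x^31.


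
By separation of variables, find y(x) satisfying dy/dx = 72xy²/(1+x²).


Separate: dy/y² = 72x/(1+x²) dx.
Integrate LHS: ∫ dy/y² = -1/y.
Integrate RHS via u = 1+x²: 36ln(1+x²) + C.
Result: -1/y = 36ln(1+x²) + C.


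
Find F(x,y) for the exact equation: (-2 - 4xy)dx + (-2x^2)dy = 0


Check exactness: ∂M/∂y = -4x and ∂N/∂x = -4x; equal, so the equation is exact.
Integrate M with respect to x (treating y as constant): ∫M dx = -2x - 2x^2y + h(y).
Differentiate w.r.t. y and set equal to N: all terms match, so h'(y) = 0 and h is a constant absorbed into C.
General solution: -2x - 2x^2y = C.


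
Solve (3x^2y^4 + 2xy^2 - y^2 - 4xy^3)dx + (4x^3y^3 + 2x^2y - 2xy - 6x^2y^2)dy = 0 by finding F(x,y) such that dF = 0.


Check exactness: ∂M/∂y = 12x^2y^3 + 4xy - 2y - 12xy^2 and ∂N/∂x = 12x^2y^3 + 4xy - 2y - 12xy^2; equal, so the equation is exact.
Integrate M with respect to x (treating y as constant): ∫M dx = x^3y^4 + x^2y^2 - xy^2 - 2x^2y^3 + h(y).
Differentiate w.r.t. y and set equal to N: all terms match, so h'(y) = 0 and h is a constant absorbed into C.
General solution: x^3y^4 + x^2y^2 - xy^2 - 2x^2y^3 = C.


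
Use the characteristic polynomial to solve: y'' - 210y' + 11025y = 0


Characteristic equation: r² - 210r + 11025 = 0, i.e. (r - 105)² = 0.
Repeated root r = 105; include an x factor for the second linearly independent solution.
General solution: y = (C₁ + C₂x)e^(105x).


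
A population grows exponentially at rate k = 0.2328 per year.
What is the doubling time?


Exponential growth: P(t) = P₀ e^(0.2328t). Set P(t)/P₀ = 2: e^(0.2328t) = 2.
Solve: t = ln(2)/0.2328 ≈ 2.98 years.


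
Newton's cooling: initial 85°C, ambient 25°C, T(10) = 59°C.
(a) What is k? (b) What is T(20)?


Newton's law: T(t) = T_a + (T₀ - T_a)e^(-kt).
(a) Use T(10) = 59: (59 - 25)/(85 - 25) = e^(-k·10), so k = -ln(0.567)/10 ≈ 0.0568.
(b) Apply k to t = 20: T(20) = 25 + (60)e^(-1.136) ≈ 44.3°C.


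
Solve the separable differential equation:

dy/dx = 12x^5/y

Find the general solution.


Separate variables: y dy = 12x^5 dx.
Integrate both sides: y²/2 = 2x^6 + C₀.
Multiply by 2: y² = 4x^6 + C.


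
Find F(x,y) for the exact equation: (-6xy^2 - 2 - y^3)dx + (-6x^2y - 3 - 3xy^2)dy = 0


Check exactness: ∂M/∂y = -12xy - 3y^2 and ∂N/∂x = -12xy - 3y^2; equal, so the equation is exact.
Integrate M with respect to x (treating y as constant): ∫M dx = -3x^2y^2 - 2x - xy^3 + h(y).
Differentiate w.r.t. y and set equal to N: the x-dependent terms already match, leaving h'(y) = -3. Integrate: h(y) = -3y.
So F(x,y) = -3x^2y^2 - 3y - 2x - xy^3.
General solution: -3x^2y^2 - 3y - 2x - xy^3 = C.


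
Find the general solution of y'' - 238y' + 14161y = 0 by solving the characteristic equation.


Characteristic equation: r² - 238r + 14161 = 0, i.e. (r - 119)² = 0.
Repeated root r = 119; include an x factor for the second linearly independent solution.
General solution: y = (C₁ + C₂x)e^(119x).


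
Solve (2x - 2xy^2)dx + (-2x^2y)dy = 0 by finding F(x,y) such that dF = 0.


Check exactness: ∂M/∂y = -4xy and ∂N/∂x = -4xy; equal, so the equation is exact.
Integrate M with respect to x (treating y as constant): ∫M dx = x^2 - x^2y^2 + h(y).
Differentiate w.r.t. y and set equal to N: all terms match, so h'(y) = 0 and h is a constant absorbed into C.
General solution: x^2 - x^2y^2 = C.


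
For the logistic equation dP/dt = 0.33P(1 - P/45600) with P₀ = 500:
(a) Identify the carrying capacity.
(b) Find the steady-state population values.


Logistic ODE dP/dt = 0.33P(1 - P/45600) has equilibria where dP/dt = 0, i.e. P = 0 or P = 45600.
The coefficient (1 - P/K) = 0 when P = K, identifying K = 45600 as the carrying capacity.
(a) K = 45600; (b) equilibria P = 0 and P = 45600.


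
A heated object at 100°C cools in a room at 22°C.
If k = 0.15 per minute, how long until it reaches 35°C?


From T(t) = T_a + (T₀ - T_a)e^(-kt), set T(t) = 35:
(35 - 22) / (100 - 22) = e^(-0.15t), so t = -ln(0.167)/0.15 ≈ 11.9 minutes.


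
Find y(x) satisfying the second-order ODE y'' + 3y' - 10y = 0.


Characteristic equation: r² + 3r - 10 = 0.
Factor: (r - 2)(r + 5) = 0 ⇒ r = 2, -5 (distinct real).
General solution: y = C₁e^(2x) + C₂e^(-5x).


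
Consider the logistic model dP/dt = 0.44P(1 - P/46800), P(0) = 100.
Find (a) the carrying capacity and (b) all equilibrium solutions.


Logistic ODE dP/dt = 0.44P(1 - P/46800) has equilibria where dP/dt = 0, i.e. P = 0 or P = 46800.
The coefficient (1 - P/K) = 0 when P = K, identifying K = 46800 as the carrying capacity.
(a) K = 46800; (b) equilibria P = 0 and P = 46800.


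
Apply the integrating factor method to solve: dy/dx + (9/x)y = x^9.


P(x) = 9/x ⇒ μ = x^9.
(x^9 y)' = x^9·x^9 = x^18.
Integrate: x^9 y = x^19/(19) + C.
Solve for y: y = (1/19)x^10 + C/x^9.


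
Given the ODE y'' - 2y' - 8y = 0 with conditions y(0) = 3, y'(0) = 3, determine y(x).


Characteristic roots of r² - 2r - 8 = 0 are -2, 4.
General solution y = c₁ e^(-2x) + c₂ e^(4x).
Apply y(0) = 3: c₁ + c₂ = 3. Apply y'(0) = 3: -2 c₁ + 4 c₂ = 3.
Solve: c₁ = 3/2, c₂ = 3/2.
Particular solution: y = (3/2)e^(-2x) + (3/2)e^(4x).


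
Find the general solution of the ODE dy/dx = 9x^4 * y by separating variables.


Separate variables: dy/y = 9x^4 dx.
Integrate: ln|y| = (9/5)x^5 + C₀.
Exponentiate: y = Ce^((9/5)x^5).


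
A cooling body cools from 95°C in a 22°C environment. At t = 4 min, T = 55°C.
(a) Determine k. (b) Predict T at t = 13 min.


Newton's law: T(t) = T_a + (T₀ - T_a)e^(-kt).
(a) Use T(4) = 55: (55 - 22)/(95 - 22) = e^(-k·4), so k = -ln(0.452)/4 ≈ 0.1985.
(b) Apply k to t = 13: T(13) = 22 + (73)e^(-2.580) ≈ 27.5°C.


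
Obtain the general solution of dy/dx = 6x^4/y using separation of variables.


Separate variables: y dy = 6x^4 dx.
Integrate both sides: y²/2 = (6/5)x^5 + C₀.
Multiply by 2: y² = (12/5)x^5 + C.


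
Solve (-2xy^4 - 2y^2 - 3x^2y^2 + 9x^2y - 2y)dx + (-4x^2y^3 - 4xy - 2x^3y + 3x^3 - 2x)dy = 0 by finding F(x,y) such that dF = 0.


Check exactness: ∂M/∂y = -8xy^3 - 4y - 6x^2y + 9x^2 - 2 and ∂N/∂x = -8xy^3 - 4y - 6x^2y + 9x^2 - 2; equal, so the equation is exact.
Integrate M with respect to x (treating y as constant): ∫M dx = -x^2y^4 - 2xy^2 - x^3y^2 + 3x^3y - 2xy + h(y).
Differentiate w.r.t. y and set equal to N: all terms match, so h'(y) = 0 and h is a constant absorbed into C.
General solution: -x^2y^4 - 2xy^2 - x^3y^2 + 3x^3y - 2xy = C.


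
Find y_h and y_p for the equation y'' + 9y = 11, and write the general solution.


Homogeneous part: r² + 9 = 0 ⇒ r = ±3i, so y_h = C₁cos(3x) + C₂sin(3x).
Try constant y_p = A; plug in: 9A = 11 ⇒ A = 11/9.
General solution: y = C₁cos(3x) + C₂sin(3x) + 11/9.


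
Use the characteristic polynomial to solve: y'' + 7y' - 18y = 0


Characteristic equation: r² + 7r - 18 = 0.
Factor: (r + 9)(r - 2) = 0 ⇒ r = -9, 2 (distinct real).
General solution: y = C₁e^(-9x) + C₂e^(2x).


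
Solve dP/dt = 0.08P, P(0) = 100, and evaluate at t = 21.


The ODE dP/dt = 0.08P has solution P(t) = P(0)e^(0.08t).
Substitute P(0) = 100 and t = 21: P(21) = 100 e^(1.68) ≈ 537.


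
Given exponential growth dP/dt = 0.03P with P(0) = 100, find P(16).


The ODE dP/dt = 0.03P has solution P(t) = P(0)e^(0.03t).
Substitute P(0) = 100 and t = 16: P(16) = 100 e^(0.48) ≈ 162.


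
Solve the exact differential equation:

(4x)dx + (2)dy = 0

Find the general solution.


Check exactness: ∂M/∂y = 0 and ∂N/∂x = 0; equal, so the equation is exact.
Integrate M with respect to x (treating y as constant): ∫M dx = 2x^2 + h(y).
Differentiate w.r.t. y and set equal to N: the x-dependent terms already match, leaving h'(y) = 2. Integrate: h(y) = 2y.
So F(x,y) = 2y + 2x^2.
General solution: 2y + 2x^2 = C.


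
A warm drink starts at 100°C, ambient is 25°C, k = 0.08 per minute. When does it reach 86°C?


From T(t) = T_a + (T₀ - T_a)e^(-kt), set T(t) = 86:
(86 - 25) / (100 - 25) = e^(-0.08t), so t = -ln(0.813)/0.08 ≈ 2.6 minutes.


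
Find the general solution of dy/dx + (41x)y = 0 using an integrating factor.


P(x) = 41x ⇒ μ = e^((41/2)x²).
Q(x) = 0 so μ y is constant: y = Ce^(-(41/2)x²).


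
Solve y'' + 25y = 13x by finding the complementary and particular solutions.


Homogeneous: r² + 25 = 0 ⇒ r = ±5i, y_h = C₁cos(5x) + C₂sin(5x).
Polynomial forcing; try y_p = Ax + B. Then y_p'' + 25 y_p = 25(Ax + B) = 13x, so B = 0 and A = 13/25.
General solution: y = C₁cos(5x) + C₂sin(5x) + (13/25)x.


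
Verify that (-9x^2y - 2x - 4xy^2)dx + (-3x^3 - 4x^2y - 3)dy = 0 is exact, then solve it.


Check exactness: ∂M/∂y = -9x^2 - 8xy and ∂N/∂x = -9x^2 - 8xy; equal, so the equation is exact.
Integrate M with respect to x (treating y as constant): ∫M dx = -3x^3y - x^2 - 2x^2y^2 + h(y).
Differentiate w.r.t. y and set equal to N: the x-dependent terms already match, leaving h'(y) = -3. Integrate: h(y) = -3y.
So F(x,y) = -3x^3y - x^2 - 2x^2y^2 - 3y.
General solution: -3x^3y - x^2 - 2x^2y^2 - 3y = C.


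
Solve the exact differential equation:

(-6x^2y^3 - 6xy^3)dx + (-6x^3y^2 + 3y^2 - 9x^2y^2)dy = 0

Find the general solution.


Check exactness: ∂M/∂y = -18x^2y^2 - 18xy^2 and ∂N/∂x = -18x^2y^2 - 18xy^2; equal, so the equation is exact.
Integrate M with respect to x (treating y as constant): ∫M dx = -2x^3y^3 - 3x^2y^3 + h(y).
Differentiate w.r.t. y and set equal to N: the x-dependent terms already match, leaving h'(y) = 3y^2. Integrate: h(y) = y^3.
So F(x,y) = -2x^3y^3 + y^3 - 3x^2y^3.
General solution: -2x^3y^3 + y^3 - 3x^2y^3 = C.


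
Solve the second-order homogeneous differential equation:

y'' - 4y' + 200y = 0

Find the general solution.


Characteristic equation: r² - 4r + 200 = 0.
Discriminant is negative; roots r = 2 ± 14i (complex conjugate pair).
General solution uses e^(α x)(C₁ cos(β x) + C₂ sin(β x)): y = e^(2x)(C₁cos(14x) + C₂sin(14x)).


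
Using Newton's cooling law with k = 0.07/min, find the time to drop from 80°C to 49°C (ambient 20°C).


From T(t) = T_a + (T₀ - T_a)e^(-kt), set T(t) = 49:
(49 - 20) / (80 - 20) = e^(-0.07t), so t = -ln(0.483)/0.07 ≈ 10.4 minutes.


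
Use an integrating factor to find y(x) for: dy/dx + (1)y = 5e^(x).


P(x) = 1 ⇒ μ = e^(x).
(μ y)' = 5e^(2x) ⇒ μ y = (5/2)e^(2x) + C.
Divide by μ: y = (5/2)e^(x) + Ce^(-x).


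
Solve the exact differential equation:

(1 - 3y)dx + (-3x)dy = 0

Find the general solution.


Check exactness: ∂M/∂y = -3 and ∂N/∂x = -3; equal, so the equation is exact.
Integrate M with respect to x (treating y as constant): ∫M dx = x - 3xy + h(y).
Differentiate w.r.t. y and set equal to N: all terms match, so h'(y) = 0 and h is a constant absorbed into C.
General solution: x - 3xy = C.


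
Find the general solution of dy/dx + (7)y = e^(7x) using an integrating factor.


P(x) = 7 ⇒ μ = e^(7x).
(μ y)' = e^(14x) ⇒ μ y = e^(14x)/14 + C.
Divide by μ: y = (1/14)e^(7x) + Ce^(-7x).


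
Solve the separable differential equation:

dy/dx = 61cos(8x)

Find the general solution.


g(y) = 1, so integrate directly: y = ∫ 61cos(8x) dx = (61/8)sin(8x) + C.


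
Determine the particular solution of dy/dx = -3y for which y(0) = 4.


General solution of y' = -3y is y = Ce^(-3x).
Apply y(0) = 4: C = 4.
Particular solution: y = 4e^(-3x).


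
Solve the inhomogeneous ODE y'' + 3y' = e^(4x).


Characteristic roots of r² + 3r = 0 are -3, 0.
y_h = C₁e^(-3x) + C₂.
Forcing exponent 4 is not a characteristic root; try y_p = Ae^(4x).
Substitute: A·(16 + (3)·4 + (0)) = A·28 = 1, so A = 1/28.
General solution: y = C₁e^(-3x) + C₂ + (1/28)e^(4x).


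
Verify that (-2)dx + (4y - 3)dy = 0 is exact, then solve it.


Check exactness: ∂M/∂y = 0 and ∂N/∂x = 0; equal, so the equation is exact.
Integrate M with respect to x (treating y as constant): ∫M dx = -2x + h(y).
Differentiate w.r.t. y and set equal to N: the x-dependent terms already match, leaving h'(y) = 4y - 3. Integrate: h(y) = 2y^2 - 3y.
So F(x,y) = -2x + 2y^2 - 3y.
General solution: -2x + 2y^2 - 3y = C.


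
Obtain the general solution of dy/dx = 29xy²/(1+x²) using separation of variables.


Separate: dy/y² = 29x/(1+x²) dx.
Integrate LHS: ∫ dy/y² = -1/y.
Integrate RHS via u = 1+x²: (29/2)ln(1+x²) + C.
Result: -1/y = (29/2)ln(1+x²) + C.


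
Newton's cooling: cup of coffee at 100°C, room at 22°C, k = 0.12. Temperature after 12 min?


Newton's law: dT/dt = -k(T - T_a) has solution T(t) = T_a + (T₀ - T_a)e^(-kt).
Plug in T_a = 22, T₀ = 100, k = 0.12, t = 12: T(12) = 22 + (78)e^(-1.44) ≈ 40.5°C.


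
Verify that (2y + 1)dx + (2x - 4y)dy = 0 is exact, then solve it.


Check exactness: ∂M/∂y = 2 and ∂N/∂x = 2; equal, so the equation is exact.
Integrate M with respect to x (treating y as constant): ∫M dx = 2xy + x + h(y).
Differentiate w.r.t. y and set equal to N: the x-dependent terms already match, leaving h'(y) = -4y. Integrate: h(y) = -2y^2.
So F(x,y) = 2xy + x - 2y^2.
General solution: 2xy + x - 2y^2 = C.


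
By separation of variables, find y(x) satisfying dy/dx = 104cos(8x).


g(y) = 1, so integrate directly: y = ∫ 104cos(8x) dx = 13sin(8x) + C.


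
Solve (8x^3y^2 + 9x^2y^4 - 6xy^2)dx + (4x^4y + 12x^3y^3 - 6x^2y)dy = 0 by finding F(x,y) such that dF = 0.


Check exactness: ∂M/∂y = 16x^3y + 36x^2y^3 - 12xy and ∂N/∂x = 16x^3y + 36x^2y^3 - 12xy; equal, so the equation is exact.
Integrate M with respect to x (treating y as constant): ∫M dx = 2x^4y^2 + 3x^3y^4 - 3x^2y^2 + h(y).
Differentiate w.r.t. y and set equal to N: all terms match, so h'(y) = 0 and h is a constant absorbed into C.
General solution: 2x^4y^2 + 3x^3y^4 - 3x^2y^2 = C.


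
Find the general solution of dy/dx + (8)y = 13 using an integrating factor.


P(x) = 8, Q(x) = 13; integrating factor μ = e^(8x).
(μ y)' = 13e^(8x) ⇒ μ y = (13/8)e^(8x) + C.
Divide by μ: y = 13/8 + Ce^(-8x).


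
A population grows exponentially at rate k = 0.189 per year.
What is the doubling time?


Exponential growth: P(t) = P₀ e^(0.189t). Set P(t)/P₀ = 2: e^(0.189t) = 2.
Solve: t = ln(2)/0.189 ≈ 3.67 years.


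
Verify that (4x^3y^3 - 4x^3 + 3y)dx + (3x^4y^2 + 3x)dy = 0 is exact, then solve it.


Check exactness: ∂M/∂y = 12x^3y^2 + 3 and ∂N/∂x = 12x^3y^2 + 3; equal, so the equation is exact.
Integrate M with respect to x (treating y as constant): ∫M dx = x^4y^3 - x^4 + 3xy + h(y).
Differentiate w.r.t. y and set equal to N: all terms match, so h'(y) = 0 and h is a constant absorbed into C.
General solution: x^4y^3 - x^4 + 3xy = C.


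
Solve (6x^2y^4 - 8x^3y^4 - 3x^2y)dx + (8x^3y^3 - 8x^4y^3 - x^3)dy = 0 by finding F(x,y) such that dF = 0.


Check exactness: ∂M/∂y = 24x^2y^3 - 32x^3y^3 - 3x^2 and ∂N/∂x = 24x^2y^3 - 32x^3y^3 - 3x^2; equal, so the equation is exact.
Integrate M with respect to x (treating y as constant): ∫M dx = 2x^3y^4 - 2x^4y^4 - x^3y + h(y).
Differentiate w.r.t. y and set equal to N: all terms match, so h'(y) = 0 and h is a constant absorbed into C.
General solution: 2x^3y^4 - 2x^4y^4 - x^3y = C.


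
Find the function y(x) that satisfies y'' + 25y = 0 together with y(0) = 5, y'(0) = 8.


Characteristic roots of r² + 25 = 0 are ±5i, so y = C₁cos(5x) + C₂sin(5x).
Apply y(0) = 5: C₁ = 5. Differentiate and apply y'(0) = 8: 5·C₂ = 8, so C₂ = 8/5.
Particular solution: y = 5cos(5x) + (8/5)sin(5x).


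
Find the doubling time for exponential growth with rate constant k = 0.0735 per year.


Exponential growth: P(t) = P₀ e^(0.0735t). Set P(t)/P₀ = 2: e^(0.0735t) = 2.
Solve: t = ln(2)/0.0735 ≈ 9.43 years.


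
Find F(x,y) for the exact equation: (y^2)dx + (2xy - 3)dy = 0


Check exactness: ∂M/∂y = 2y and ∂N/∂x = 2y; equal, so the equation is exact.
Integrate M with respect to x (treating y as constant): ∫M dx = xy^2 + h(y).
Differentiate w.r.t. y and set equal to N: the x-dependent terms already match, leaving h'(y) = -3. Integrate: h(y) = -3y.
So F(x,y) = xy^2 - 3y.
General solution: xy^2 - 3y = C.


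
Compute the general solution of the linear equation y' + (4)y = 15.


P(x) = 4, Q(x) = 15; integrating factor μ = e^(4x).
(μ y)' = 15e^(4x) ⇒ μ y = (15/4)e^(4x) + C.
Divide by μ: y = 15/4 + Ce^(-4x).


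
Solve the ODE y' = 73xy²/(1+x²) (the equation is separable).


Separate: dy/y² = 73x/(1+x²) dx.
Integrate LHS: ∫ dy/y² = -1/y.
Integrate RHS via u = 1+x²: (73/2)ln(1+x²) + C.
Result: -1/y = (73/2)ln(1+x²) + C.


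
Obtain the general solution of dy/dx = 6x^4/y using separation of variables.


Separate variables: y dy = 6x^4 dx.
Integrate both sides: y²/2 = (6/5)x^5 + C₀.
Multiply by 2: y² = (12/5)x^5 + C.


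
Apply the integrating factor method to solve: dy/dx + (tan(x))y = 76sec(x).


P(x) = tan(x) ⇒ μ = e^(∫tan(x)dx) = sec(x).
(sec(x) y)' = 76sec²(x) ⇒ sec(x) y = 76tan(x) + C.
Multiply by cos(x): y = 76sin(x) + C·cos(x).


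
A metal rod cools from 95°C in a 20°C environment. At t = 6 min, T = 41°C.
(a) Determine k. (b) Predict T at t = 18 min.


Newton's law: T(t) = T_a + (T₀ - T_a)e^(-kt).
(a) Use T(6) = 41: (41 - 20)/(95 - 20) = e^(-k·6), so k = -ln(0.280)/6 ≈ 0.2122.
(b) Apply k to t = 18: T(18) = 20 + (75)e^(-3.819) ≈ 21.6°C.


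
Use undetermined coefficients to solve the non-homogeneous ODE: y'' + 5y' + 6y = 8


Characteristic roots of r² + 5r + 6 = 0 are -2, -3.
y_h = C₁e^(-2x) + C₂e^(-3x).
Constant forcing; try y_p = A. Then 6A = 8 ⇒ A = 4/3.
General solution: y = C₁e^(-2x) + C₂e^(-3x) + 4/3.


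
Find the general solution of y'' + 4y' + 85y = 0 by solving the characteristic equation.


Characteristic equation: r² + 4r + 85 = 0.
Discriminant is negative; roots r = -2 ± 9i (complex conjugate pair).
General solution uses e^(α x)(C₁ cos(β x) + C₂ sin(β x)): y = e^(-2x)(C₁cos(9x) + C₂sin(9x)).


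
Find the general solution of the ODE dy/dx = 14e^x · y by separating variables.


Separate variables: dy/y = 14e^x dx.
Integrate: ln|y| = 14e^x + C₀.
Exponentiate: y = Ce^(14e^x).


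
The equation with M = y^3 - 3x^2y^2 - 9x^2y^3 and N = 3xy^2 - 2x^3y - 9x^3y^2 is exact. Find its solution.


Check exactness: ∂M/∂y = 3y^2 - 6x^2y - 27x^2y^2 and ∂N/∂x = 3y^2 - 6x^2y - 27x^2y^2; equal, so the equation is exact.
Integrate M with respect to x (treating y as constant): ∫M dx = xy^3 - x^3y^2 - 3x^3y^3 + h(y).
Differentiate w.r.t. y and set equal to N: all terms match, so h'(y) = 0 and h is a constant absorbed into C.
General solution: xy^3 - x^3y^2 - 3x^3y^3 = C.


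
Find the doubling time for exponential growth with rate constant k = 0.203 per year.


Exponential growth: P(t) = P₀ e^(0.203t). Set P(t)/P₀ = 2: e^(0.203t) = 2.
Solve: t = ln(2)/0.203 ≈ 3.41 years.


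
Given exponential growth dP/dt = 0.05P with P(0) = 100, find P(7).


The ODE dP/dt = 0.05P has solution P(t) = P(0)e^(0.05t).
Substitute P(0) = 100 and t = 7: P(7) = 100 e^(0.35) ≈ 142.


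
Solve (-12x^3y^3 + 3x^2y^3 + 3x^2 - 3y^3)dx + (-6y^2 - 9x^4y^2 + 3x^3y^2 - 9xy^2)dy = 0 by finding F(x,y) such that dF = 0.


Check exactness: ∂M/∂y = -36x^3y^2 + 9x^2y^2 - 9y^2 and ∂N/∂x = -36x^3y^2 + 9x^2y^2 - 9y^2; equal, so the equation is exact.
Integrate M with respect to x (treating y as constant): ∫M dx = -3x^4y^3 + x^3y^3 + x^3 - 3xy^3 + h(y).
Differentiate w.r.t. y and set equal to N: the x-dependent terms already match, leaving h'(y) = -6y^2. Integrate: h(y) = -2y^3.
So F(x,y) = -2y^3 - 3x^4y^3 + x^3y^3 + x^3 - 3xy^3.
General solution: -2y^3 - 3x^4y^3 + x^3y^3 + x^3 - 3xy^3 = C.


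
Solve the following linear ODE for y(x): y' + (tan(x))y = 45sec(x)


P(x) = tan(x) ⇒ μ = e^(∫tan(x)dx) = sec(x).
(sec(x) y)' = 45sec²(x) ⇒ sec(x) y = 45tan(x) + C.
Multiply by cos(x): y = 45sin(x) + C·cos(x).


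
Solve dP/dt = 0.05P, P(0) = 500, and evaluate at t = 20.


The ODE dP/dt = 0.05P has solution P(t) = P(0)e^(0.05t).
Substitute P(0) = 500 and t = 20: P(20) = 500 e^(1.00) ≈ 1359.


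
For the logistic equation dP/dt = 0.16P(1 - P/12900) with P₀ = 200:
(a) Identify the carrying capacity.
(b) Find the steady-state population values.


Logistic ODE dP/dt = 0.16P(1 - P/12900) has equilibria where dP/dt = 0, i.e. P = 0 or P = 12900.
The coefficient (1 - P/K) = 0 when P = K, identifying K = 12900 as the carrying capacity.
(a) K = 12900; (b) equilibria P = 0 and P = 12900.


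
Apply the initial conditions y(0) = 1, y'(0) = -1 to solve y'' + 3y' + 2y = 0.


Characteristic roots of r² + 3r + 2 = 0 are -1, -2.
General solution y = c₁ e^(-x) + c₂ e^(-2x).
Apply y(0) = 1: c₁ + c₂ = 1. Apply y'(0) = -1: -1 c₁ - 2 c₂ = -1.
Solve: c₁ = 1, c₂ = 0.
Particular solution: y = e^(-x) + 0e^(-2x).


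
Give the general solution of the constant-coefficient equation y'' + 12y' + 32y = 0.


Characteristic equation: r² + 12r + 32 = 0.
Factor: (r + 4)(r + 8) = 0 ⇒ r = -4, -8 (distinct real).
General solution: y = C₁e^(-4x) + C₂e^(-8x).


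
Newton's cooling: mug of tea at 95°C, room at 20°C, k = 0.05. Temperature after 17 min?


Newton's law: dT/dt = -k(T - T_a) has solution T(t) = T_a + (T₀ - T_a)e^(-kt).
Plug in T_a = 20, T₀ = 95, k = 0.05, t = 17: T(17) = 20 + (75)e^(-0.85) ≈ 52.1°C.


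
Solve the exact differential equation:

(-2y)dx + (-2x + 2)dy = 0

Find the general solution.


Check exactness: ∂M/∂y = -2 and ∂N/∂x = -2; equal, so the equation is exact.
Integrate M with respect to x (treating y as constant): ∫M dx = -2xy + h(y).
Differentiate w.r.t. y and set equal to N: the x-dependent terms already match, leaving h'(y) = 2. Integrate: h(y) = 2y.
So F(x,y) = -2xy + 2y.
General solution: -2xy + 2y = C.


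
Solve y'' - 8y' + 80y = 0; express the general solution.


Characteristic equation: r² - 8r + 80 = 0.
Discriminant is negative; roots r = 4 ± 8i (complex conjugate pair).
General solution uses e^(α x)(C₁ cos(β x) + C₂ sin(β x)): y = e^(4x)(C₁cos(8x) + C₂sin(8x)).


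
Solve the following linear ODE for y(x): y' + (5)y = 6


P(x) = 5, Q(x) = 6; integrating factor μ = e^(5x).
(μ y)' = 6e^(5x) ⇒ μ y = (6/5)e^(5x) + C.
Divide by μ: y = 6/5 + Ce^(-5x).


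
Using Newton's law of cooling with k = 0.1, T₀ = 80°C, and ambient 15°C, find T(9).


Newton's law: dT/dt = -k(T - T_a) has solution T(t) = T_a + (T₀ - T_a)e^(-kt).
Plug in T_a = 15, T₀ = 80, k = 0.1, t = 9: T(9) = 15 + (65)e^(-0.90) ≈ 41.4°C.


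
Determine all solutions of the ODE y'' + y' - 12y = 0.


Characteristic equation: r² + r - 12 = 0.
Factor: (r + 4)(r - 3) = 0 ⇒ r = -4, 3 (distinct real).
General solution: y = C₁e^(-4x) + C₂e^(3x).


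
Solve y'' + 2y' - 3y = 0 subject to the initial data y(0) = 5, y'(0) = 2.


Characteristic roots of r² + 2r - 3 = 0 are -3, 1.
General solution y = c₁ e^(-3x) + c₂ e^(x).
Apply y(0) = 5: c₁ + c₂ = 5. Apply y'(0) = 2: -3 c₁ + 1 c₂ = 2.
Solve: c₁ = 3/4, c₂ = 17/4.
Particular solution: y = (3/4)e^(-3x) + (17/4)e^(x).


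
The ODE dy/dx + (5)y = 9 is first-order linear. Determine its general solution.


P(x) = 5, Q(x) = 9; integrating factor μ = e^(5x).
(μ y)' = 9e^(5x) ⇒ μ y = (9/5)e^(5x) + C.
Divide by μ: y = 9/5 + Ce^(-5x).


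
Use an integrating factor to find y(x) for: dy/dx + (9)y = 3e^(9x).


P(x) = 9 ⇒ μ = e^(9x).
(μ y)' = 3e^(18x) ⇒ μ y = (3/18)e^(18x) + C.
Divide by μ: y = (1/6)e^(9x) + Ce^(-9x).


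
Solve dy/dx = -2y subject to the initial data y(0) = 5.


General solution of y' = -2y is y = Ce^(-2x).
Apply y(0) = 5: C = 5.
Particular solution: y = 5e^(-2x).


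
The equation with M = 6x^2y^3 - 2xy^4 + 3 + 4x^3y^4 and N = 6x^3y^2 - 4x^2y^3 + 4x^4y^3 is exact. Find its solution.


Check exactness: ∂M/∂y = 18x^2y^2 - 8xy^3 + 16x^3y^3 and ∂N/∂x = 18x^2y^2 - 8xy^3 + 16x^3y^3; equal, so the equation is exact.
Integrate M with respect to x (treating y as constant): ∫M dx = 2x^3y^3 - x^2y^4 + 3x + x^4y^4 + h(y).
Differentiate w.r.t. y and set equal to N: all terms match, so h'(y) = 0 and h is a constant absorbed into C.
General solution: 2x^3y^3 - x^2y^4 + 3x + x^4y^4 = C.


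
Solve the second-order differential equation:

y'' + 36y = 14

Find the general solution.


Homogeneous part: r² + 36 = 0 ⇒ r = ±6i, so y_h = C₁cos(6x) + C₂sin(6x).
Try constant y_p = A; plug in: 36A = 14 ⇒ A = 7/18.
General solution: y = C₁cos(6x) + C₂sin(6x) + 7/18.


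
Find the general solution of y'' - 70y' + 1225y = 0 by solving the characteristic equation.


Characteristic equation: r² - 70r + 1225 = 0, i.e. (r - 35)² = 0.
Repeated root r = 35; include an x factor for the second linearly independent solution.
General solution: y = (C₁ + C₂x)e^(35x).


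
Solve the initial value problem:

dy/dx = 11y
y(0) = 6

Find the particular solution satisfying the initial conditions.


General solution of y' = 11y is y = Ce^(11x).
Apply y(0) = 6: C = 6.
Particular solution: y = 6e^(11x).


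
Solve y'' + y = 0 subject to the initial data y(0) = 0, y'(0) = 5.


Characteristic roots of r² + 1 = 0 are ±1i, so y = C₁cos(x) + C₂sin(x).
Apply y(0) = 0: C₁ = 0. Differentiate and apply y'(0) = 5: 1·C₂ = 5, so C₂ = 5.
Particular solution: y = 5sin(x).


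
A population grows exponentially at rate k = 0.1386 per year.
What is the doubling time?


Exponential growth: P(t) = P₀ e^(0.1386t). Set P(t)/P₀ = 2: e^(0.1386t) = 2.
Solve: t = ln(2)/0.1386 ≈ 5.00 years.


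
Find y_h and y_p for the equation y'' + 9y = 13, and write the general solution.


Homogeneous part: r² + 9 = 0 ⇒ r = ±3i, so y_h = C₁cos(3x) + C₂sin(3x).
Try constant y_p = A; plug in: 9A = 13 ⇒ A = 13/9.
General solution: y = C₁cos(3x) + C₂sin(3x) + 13/9.


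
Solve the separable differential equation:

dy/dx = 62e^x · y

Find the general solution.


Separate variables: dy/y = 62e^x dx.
Integrate: ln|y| = 62e^x + C₀.
Exponentiate: y = Ce^(62e^x).


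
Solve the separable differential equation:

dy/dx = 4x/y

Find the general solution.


Separate variables: y dy = 4x dx.
Integrate both sides: y²/2 = 2x^2 + C₀.
Multiply by 2: y² = 4x^2 + C.


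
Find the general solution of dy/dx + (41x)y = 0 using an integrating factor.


P(x) = 41x ⇒ μ = e^((41/2)x²).
Q(x) = 0 so μ y is constant: y = Ce^(-(41/2)x²).


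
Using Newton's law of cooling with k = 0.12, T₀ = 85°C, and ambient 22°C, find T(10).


Newton's law: dT/dt = -k(T - T_a) has solution T(t) = T_a + (T₀ - T_a)e^(-kt).
Plug in T_a = 22, T₀ = 85, k = 0.12, t = 10: T(10) = 22 + (63)e^(-1.20) ≈ 41.0°C.


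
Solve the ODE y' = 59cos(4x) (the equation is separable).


g(y) = 1, so integrate directly: y = ∫ 59cos(4x) dx = (59/4)sin(4x) + C.


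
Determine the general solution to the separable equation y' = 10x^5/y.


Separate variables: y dy = 10x^5 dx.
Integrate both sides: y²/2 = (5/3)x^6 + C₀.
Multiply by 2: y² = (10/3)x^6 + C.


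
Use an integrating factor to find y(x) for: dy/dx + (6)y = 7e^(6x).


P(x) = 6 ⇒ μ = e^(6x).
(μ y)' = 7e^(12x) ⇒ μ y = (7/12)e^(12x) + C.
Divide by μ: y = (7/12)e^(6x) + Ce^(-6x).


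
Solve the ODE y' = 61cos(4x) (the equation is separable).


g(y) = 1, so integrate directly: y = ∫ 61cos(4x) dx = (61/4)sin(4x) + C.


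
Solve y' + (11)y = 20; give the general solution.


P(x) = 11, Q(x) = 20; integrating factor μ = e^(11x).
(μ y)' = 20e^(11x) ⇒ μ y = (20/11)e^(11x) + C.
Divide by μ: y = 20/11 + Ce^(-11x).


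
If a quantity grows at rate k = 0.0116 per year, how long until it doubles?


Exponential growth: P(t) = P₀ e^(0.0116t). Set P(t)/P₀ = 2: e^(0.0116t) = 2.
Solve: t = ln(2)/0.0116 ≈ 59.75 years.


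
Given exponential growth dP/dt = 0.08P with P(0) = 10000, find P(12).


The ODE dP/dt = 0.08P has solution P(t) = P(0)e^(0.08t).
Substitute P(0) = 10000 and t = 12: P(12) = 10000 e^(0.96) ≈ 26117.


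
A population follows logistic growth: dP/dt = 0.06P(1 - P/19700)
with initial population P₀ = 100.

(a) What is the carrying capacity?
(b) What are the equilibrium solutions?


Logistic ODE dP/dt = 0.06P(1 - P/19700) has equilibria where dP/dt = 0, i.e. P = 0 or P = 19700.
The coefficient (1 - P/K) = 0 when P = K, identifying K = 19700 as the carrying capacity.
(a) K = 19700; (b) equilibria P = 0 and P = 19700.


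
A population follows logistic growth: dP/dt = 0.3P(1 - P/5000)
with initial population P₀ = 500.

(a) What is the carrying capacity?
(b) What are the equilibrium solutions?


Logistic ODE dP/dt = 0.3P(1 - P/5000) has equilibria where dP/dt = 0, i.e. P = 0 or P = 5000.
The coefficient (1 - P/K) = 0 when P = K, identifying K = 5000 as the carrying capacity.
(a) K = 5000; (b) equilibria P = 0 and P = 5000.


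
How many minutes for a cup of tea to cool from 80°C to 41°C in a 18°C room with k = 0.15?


From T(t) = T_a + (T₀ - T_a)e^(-kt), set T(t) = 41:
(41 - 18) / (80 - 18) = e^(-0.15t), so t = -ln(0.371)/0.15 ≈ 6.6 minutes.


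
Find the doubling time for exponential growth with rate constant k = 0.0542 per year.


Exponential growth: P(t) = P₀ e^(0.0542t). Set P(t)/P₀ = 2: e^(0.0542t) = 2.
Solve: t = ln(2)/0.0542 ≈ 12.79 years.


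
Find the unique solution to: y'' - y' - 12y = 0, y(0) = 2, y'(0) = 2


Characteristic roots of r² - r - 12 = 0 are 4, -3.
General solution y = c₁ e^(4x) + c₂ e^(-3x).
Apply y(0) = 2: c₁ + c₂ = 2. Apply y'(0) = 2: 4 c₁ - 3 c₂ = 2.
Solve: c₁ = 8/7, c₂ = 6/7.
Particular solution: y = (8/7)e^(4x) + (6/7)e^(-3x).


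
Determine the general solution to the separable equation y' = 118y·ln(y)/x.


Separate: dy/[y ln(y)] = 118 dx/x.
Substitute u = ln(y): du/u = 118 dx/x.
Integrate: ln|ln(y)| = 118ln|x| + C₀, hence ln(y) = C·x^118.


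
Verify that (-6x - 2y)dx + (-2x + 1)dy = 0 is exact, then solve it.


Check exactness: ∂M/∂y = -2 and ∂N/∂x = -2; equal, so the equation is exact.
Integrate M with respect to x (treating y as constant): ∫M dx = -3x^2 - 2xy + h(y).
Differentiate w.r.t. y and set equal to N: the x-dependent terms already match, leaving h'(y) = 1. Integrate: h(y) = y.
So F(x,y) = -3x^2 - 2xy + y.
General solution: -3x^2 - 2xy + y = C.


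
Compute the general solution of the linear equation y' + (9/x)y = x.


P(x) = 9/x ⇒ μ = x^9.
(x^9 y)' = x^10 ⇒ x^9 y = x^11/(11) + C.
Solve for y: y = (1/11)x^2 + C/x^9.


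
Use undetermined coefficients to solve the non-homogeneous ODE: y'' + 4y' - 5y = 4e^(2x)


Characteristic roots of r² + 4r - 5 = 0 are -5, 1.
y_h = C₁e^(-5x) + C₂e^(x).
Forcing exponent 2 is not a characteristic root; try y_p = Ae^(2x).
Substitute: A·(4 + (4)·2 + (-5)) = A·7 = 4, so A = 4/7.
General solution: y = C₁e^(-5x) + C₂e^(x) + (4/7)e^(2x).


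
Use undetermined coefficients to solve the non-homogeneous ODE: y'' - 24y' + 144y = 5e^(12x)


Characteristic polynomial (r - 12)² = 0; repeated root r = 12.
y_h = (C₁ + C₂x)e^(12x). Forcing matches the repeated root (resonance), so try y_p = Ax² e^(12x).
Substitute and solve for A: 2A = 5, so A = 5/2.
General solution: y = (C₁ + C₂x + (5/2)x²)e^(12x).


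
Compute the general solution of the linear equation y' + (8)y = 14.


P(x) = 8, Q(x) = 14; integrating factor μ = e^(8x).
(μ y)' = 14e^(8x) ⇒ μ y = (7/4)e^(8x) + C.
Divide by μ: y = 7/4 + Ce^(-8x).


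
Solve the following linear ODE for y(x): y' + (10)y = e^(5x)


P(x) = 10 ⇒ μ = e^(10x).
(μ y)' = e^(15x) ⇒ μ y = e^(15x)/15 + C.
Divide by μ: y = (1/15)e^(5x) + Ce^(-10x).


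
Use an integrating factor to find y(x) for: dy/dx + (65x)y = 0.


P(x) = 65x ⇒ μ = e^((65/2)x²).
Q(x) = 0 so μ y is constant: y = Ce^(-(65/2)x²).


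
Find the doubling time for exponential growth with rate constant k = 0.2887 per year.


Exponential growth: P(t) = P₀ e^(0.2887t). Set P(t)/P₀ = 2: e^(0.2887t) = 2.
Solve: t = ln(2)/0.2887 ≈ 2.40 years.


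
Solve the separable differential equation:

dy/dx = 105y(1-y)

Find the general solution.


Separate: dy/[y(1-y)] = 105 dx.
Partial fractions: 1/[y(1-y)] = 1/y + 1/(1-y).
Integrate: ln|y/(1-y)| = 105x + C₀.
Solve for y: y = 1/(1 + Ce^(-105x)).


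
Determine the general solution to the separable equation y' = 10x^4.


Integrate both sides with respect to x: y = ∫ 10x^4 dx = 2x^5 + C.


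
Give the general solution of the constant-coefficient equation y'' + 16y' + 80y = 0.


Characteristic equation: r² + 16r + 80 = 0.
Discriminant is negative; roots r = -8 ± 4i (complex conjugate pair).
General solution uses e^(α x)(C₁ cos(β x) + C₂ sin(β x)): y = e^(-8x)(C₁cos(4x) + C₂sin(4x)).


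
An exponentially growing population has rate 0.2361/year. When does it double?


Exponential growth: P(t) = P₀ e^(0.2361t). Set P(t)/P₀ = 2: e^(0.2361t) = 2.
Solve: t = ln(2)/0.2361 ≈ 2.94 years.
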